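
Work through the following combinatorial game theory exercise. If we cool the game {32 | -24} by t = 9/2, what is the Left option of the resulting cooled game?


Original game: {32 | -24} (a switch {a | b} with a > b).
Cooling by t (for t below the temperature (a - b)/2 = 28) taxes each move by t: {a | b} cooled by t is {a - t | b + t}.
Cooling amount: t = 9/2
Cooled Left option: 32 - 9/2 = 55/2
Cooled Right option: -24 + 9/2 = -39/2
Cooled game: {55/2 | -39/2}
Left option = 55/2

55/2


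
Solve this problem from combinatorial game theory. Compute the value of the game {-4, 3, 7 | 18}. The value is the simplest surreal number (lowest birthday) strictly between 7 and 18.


Left options: {-4, 3, 7}, max = 7
Right options: {18}, min = 18
All options are numbers and max(Left) < min(Right), so by the simplicity theorem the value is the simplest (earliest-born) number strictly between 7 and 18.
Integers 8 through 17 all lie strictly between 7 and 18.
Among integers, the simplest (lowest birthday = smallest |n|; 0 is born on day 0, +-n on day n) is 8.
No non-integer in the interval can be simpler: if x is a non-integer in the interval, then floor(x) or ceil(x) also lies in the interval (the interval contains an integer), and both are proper prefixes of x's sign expansion, i.e. born earlier. So the game value is 8.
Game value = 8

8


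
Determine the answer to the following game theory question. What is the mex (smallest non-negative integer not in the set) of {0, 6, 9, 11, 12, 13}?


Set = {0, 6, 9, 11, 12, 13}
0 is in the set.
1 is NOT in the set. This is the mex.
mex = 1

1


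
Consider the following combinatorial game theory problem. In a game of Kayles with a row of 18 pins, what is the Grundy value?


Kayles: a move removes 1 or 2 adjacent pins from a contiguous row.
Removing pins from a row of k leaves two independent rows (a, b) with a + b = k - 1 (one pin) or a + b = k - 2 (two pins); an end removal gives a = 0.
By Sprague-Grundy, G(k) = mex{ G(a) XOR G(b) } over all these splits. G(0) = 0.
G(1): splits (0,0):0^0=0 -> mex({0}) = 1
G(2): splits (0,1):0^1=1 (0,0):0^0=0 -> mex({0, 1}) = 2
G(3): splits (0,2):0^2=2 (1,1):1^1=0 (0,1):0^1=1 -> mex({0, 1, 2}) = 3
G(4): splits (0,3):0^3=3 (1,2):1^2=3 (0,2):0^2=2 (1,1):1^1=0 -> mex({0, 2, 3}) = 1
G(5): splits (0,4):0^1=1 (1,3):1^3=2 (2,2):2^2=0 (0,3):0^3=3 (1,2):1^2=3 -> mex({0, 1, 2, 3}) = 4
G(6) = mex({0, 1, 2, 4}) = 3
G(7) = mex({0, 1, 3, 4, 5}) = 2
G(8) = mex({0, 2, 3, 5, 6}) = 1
G(9) = mex({0, 1, 2, 3, 6, 7}) = 4
G(10) = mex({0, 1, 3, 4, 5, 7}) = 2
G(11) = mex({0, 1, 2, 3, 4, 5}) = 6
G(12) = mex({0, 1, 2, 3, 5, 6, 7}) = 4
G(13) = mex({0, 2, 3, 4, 6, 7}) = 1
G(14) = mex({0, 1, 4, 5, 6, 7}) = 2
G(15) = mex({0, 1, 2, 3, 4, 5, 6}) = 7
G(16) = mex({0, 2, 3, 5, 6, 7}) = 1
G(17) = mex({0, 1, 2, 3, 5, 6, 7}) = 4
G(18) = mex({0, 1, 2, 4, 5, 6}) = 3
Therefore G(18) = 3.

3


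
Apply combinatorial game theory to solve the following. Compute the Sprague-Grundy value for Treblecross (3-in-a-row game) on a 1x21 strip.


Treblecross: place X on empty cells; 3-in-a-row wins.
Playing within two cells of an existing X lets the opponent win at once, so sensible play treats the cells i-2..i+2 around each X as dead. The player left with no safe cell loses, so this is a normal-play take-away game on strips of safe cells.
Placing X at cell i (0-indexed) of a strip of k safe cells leaves independent strips of sizes max(0, i-2) and max(0, k-i-3). Hence G(k) = mex{ G(max(0,i-2)) XOR G(max(0,k-i-3)) : 0 <= i < k }, with G(0) = 0.
G(1): splits (0,0):0^0=0 -> mex({0}) = 1
G(2): splits (0,0):0^0=0 -> mex({0}) = 1
G(3): splits (0,0):0^0=0 -> mex({0}) = 1
G(4): splits (0,1):0^1=1 (0,0):0^0=0 -> mex({0, 1}) = 2
G(5): splits (0,2):0^1=1 (0,1):0^1=1 (0,0):0^0=0 -> mex({0, 1}) = 2
G(6) = mex({1}) = 0
G(7) = mex({0, 1, 2}) = 3
G(8) = mex({0, 1, 2}) = 3
G(9) = mex({0, 2}) = 1
G(10) = mex({0, 2, 3}) = 1
G(11) = mex({0, 3}) = 1
G(12) = mex({1, 3}) = 0
G(13) = mex({0, 1, 2, 3}) = 4
G(14) = mex({0, 1, 2}) = 3
G(15) = mex({0, 1, 2}) = 3
G(16) = mex({0, 1, 2, 4}) = 3
G(17) = mex({0, 1, 3, 4}) = 2
G(18) = mex({0, 1, 3, 4}) = 2
G(19) = mex({0, 1, 3, 5}) = 2
G(20) = mex({0, 1, 2, 3, 5}) = 4
G(21) = mex({0, 1, 2, 3, 5}) = 4
Therefore G(21) = 4.

4


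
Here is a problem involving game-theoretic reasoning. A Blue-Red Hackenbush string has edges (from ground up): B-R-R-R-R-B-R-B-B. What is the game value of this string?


Edges (from ground): B-R-R-R-R-B-R-B-B
By Berlekamp's sign-expansion rule, a Blue-Red Hackenbush stalk has the value of the surreal number whose sign sequence is the edge sequence with B -> + and R -> -.
Sign sequence: +----+-++
Trace the sign expansion in the surreal number tree, starting from 0:
Edge 1: B (sign +) -> bounds (0, +inf), value = 1
Edge 2: R (sign -) -> bounds (0, 1), value = 1/2
Edge 3: R (sign -) -> bounds (0, 1/2), value = 1/4
Edge 4: R (sign -) -> bounds (0, 1/4), value = 1/8
Edge 5: R (sign -) -> bounds (0, 1/8), value = 1/16
Edge 6: B (sign +) -> bounds (1/16, 1/8), value = 3/32
Edge 7: R (sign -) -> bounds (1/16, 3/32), value = 5/64
Edge 8: B (sign +) -> bounds (5/64, 3/32), value = 11/128
Edge 9: B (sign +) -> bounds (11/128, 3/32), value = 23/256
Game value = 23/256

23/256


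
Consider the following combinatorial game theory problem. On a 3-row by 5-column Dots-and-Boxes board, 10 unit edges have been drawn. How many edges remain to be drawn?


Grid: 3 x 5 boxes, i.e. 4 rows and 6 columns of dots.
Horizontal edges: (rows + 1) * cols = 4 * 5 = 20
Vertical edges: rows * (cols + 1) = 3 * 6 = 18
Total edges: 20 + 18 = 38
Edges drawn: 10
Remaining: 38 - 10 = 28

28


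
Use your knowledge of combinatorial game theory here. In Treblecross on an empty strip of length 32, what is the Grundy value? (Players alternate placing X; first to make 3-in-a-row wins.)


Treblecross: place X on empty cells; 3-in-a-row wins.
Playing within two cells of an existing X lets the opponent win at once, so sensible play treats the cells i-2..i+2 around each X as dead. The player left with no safe cell loses, so this is a normal-play take-away game on strips of safe cells.
Placing X at cell i (0-indexed) of a strip of k safe cells leaves independent strips of sizes max(0, i-2) and max(0, k-i-3). Hence G(k) = mex{ G(max(0,i-2)) XOR G(max(0,k-i-3)) : 0 <= i < k }, with G(0) = 0.
G(1): splits (0,0):0^0=0 -> mex({0}) = 1
G(2): splits (0,0):0^0=0 -> mex({0}) = 1
G(3): splits (0,0):0^0=0 -> mex({0}) = 1
G(4): splits (0,1):0^1=1 (0,0):0^0=0 -> mex({0, 1}) = 2
G(5): splits (0,2):0^1=1 (0,1):0^1=1 (0,0):0^0=0 -> mex({0, 1}) = 2
G(6) = mex({1}) = 0
G(7) = mex({0, 1, 2}) = 3
G(8) = mex({0, 1, 2}) = 3
G(9) = mex({0, 2}) = 1
G(10) = mex({0, 2, 3}) = 1
G(11) = mex({0, 3}) = 1
G(12) = mex({1, 3}) = 0
G(13) = mex({0, 1, 2, 3}) = 4
G(14) = mex({0, 1, 2}) = 3
G(15) = mex({0, 1, 2}) = 3
G(16) = mex({0, 1, 2, 4}) = 3
G(17) = mex({0, 1, 3, 4}) = 2
G(18) = mex({0, 1, 3, 4}) = 2
G(19) = mex({0, 1, 3, 5}) = 2
G(20) = mex({0, 1, 2, 3, 5}) = 4
G(21) = mex({0, 1, 2, 3, 5}) = 4
G(22) = mex({1, 2, 6}) = 0
G(23) = mex({0, 1, 2, 3, 4, 6}) = 5
G(24) = mex({0, 1, 2, 3, 4}) = 5
G(25) = mex({0, 1, 3, 4, 7}) = 2
G(26) = mex({0, 1, 3, 4, 5, 7}) = 2
G(27) = mex({0, 1, 3, 5}) = 2
G(28) = mex({0, 1, 2, 5}) = 3
G(29) = mex({0, 1, 2, 4, 5, 6}) = 3
G(30) = mex({1, 2, 4, 6}) = 0
G(31) = mex({0, 1, 2, 3, 4, 6}) = 5
G(32) = mex({1, 2, 3, 4, 7}) = 0
Therefore G(32) = 0.

0


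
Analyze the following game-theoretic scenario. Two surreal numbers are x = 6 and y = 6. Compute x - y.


x = 6, y = 6
x - y = 6 - 6 = 0

0


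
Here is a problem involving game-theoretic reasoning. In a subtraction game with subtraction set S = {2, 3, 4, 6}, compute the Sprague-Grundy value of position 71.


The subtraction set is S = {2, 3, 4, 6}.
G(k) = mex{ G(k - s) : s in S, s <= k }. We compute iteratively: G(0) = 0.
G(1) = mex({}) = 0
G(2) = mex({0}) = 1
G(3) = mex({0}) = 1
G(4) = mex({0, 1}) = 2
G(5) = mex({0, 1}) = 2
G(6) = mex({0, 1, 2}) = 3
G(7) = mex({0, 1, 2}) = 3
G(8) = mex({1, 2, 3}) = 0
G(9) = mex({1, 2, 3}) = 0
G(10) = mex({0, 2, 3}) = 1
G(11) = mex({0, 2, 3}) = 1
G(12) = mex({0, 1, 3}) = 2
G(13) = mex({0, 1, 3}) = 2
Observe that G(8)..G(13) = 0, 0, 1, 1, 2, 2 repeats G(0)..G(5) = 0, 0, 1, 1, 2, 2.
For k >= max(S) = 6, G(k) is determined by the previous 6 values G(k-6)..G(k-1); a window of 6 consecutive values has recurred shifted by 8, so by induction G(k + 8) = G(k) for all k >= 0: the sequence is periodic from the start with period 8.
One period: G(0..7) = 0, 0, 1, 1, 2, 2, 3, 3.
71 mod 8 = 7, so G(71) = G(7) = 3.

3


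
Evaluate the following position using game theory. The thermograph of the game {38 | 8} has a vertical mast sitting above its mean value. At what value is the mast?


Game = {38 | 8}, a switch {a | b} with numbers a > b.
Its thermograph has left wall a - t and right wall b + t, which meet at t = (a - b)/2, where both equal (a + b)/2. So the mast (mean value) is at (a + b)/2.
Mean = (38 + (8))/2 = 46/2 = 23

23


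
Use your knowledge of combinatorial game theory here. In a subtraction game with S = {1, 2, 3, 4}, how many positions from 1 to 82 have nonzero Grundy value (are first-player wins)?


Subtraction set S = {1, 2, 3, 4}, so G(n) = n mod 5.
G(n) = 0 when n is a multiple of 5.
Multiples of 5 in [1, 82]: 16
N-positions (nonzero Grundy) = 82 - 16 = 66

66


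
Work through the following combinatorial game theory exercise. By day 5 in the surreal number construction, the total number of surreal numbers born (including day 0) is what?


Day 0: {|} = 0 is born. Count = 1.
Day n: the number of surreal numbers born by day n is 2^(n+1) - 1.
By day 0: 2^1 - 1 = 1
By day 1: 2^2 - 1 = 3
By day 2: 2^3 - 1 = 7
By day 3: 2^4 - 1 = 15
By day 4: 2^5 - 1 = 31
By day 5: 2^6 - 1 = 63
By day 5: 63 surreal numbers.

63


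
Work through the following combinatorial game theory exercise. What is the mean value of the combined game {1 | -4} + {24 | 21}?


G1 = {1 | -4}, G2 = {24 | 21}
Each is a switch {a | b} with numbers a > b; its mean value is (a + b)/2, and mean value is additive over game sums: m(G1 + G2) = m(G1) + m(G2).
Mean of G1 = (1 + (-4))/2 = -3/2 = -3/2
Mean of G2 = (24 + (21))/2 = 45/2 = 45/2
Mean of G1 + G2 = -3/2 + 45/2 = 21

21


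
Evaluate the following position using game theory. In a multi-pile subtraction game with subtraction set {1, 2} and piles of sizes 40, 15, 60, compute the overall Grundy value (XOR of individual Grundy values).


Subtraction set: {1, 2}
For this subtraction set, G(n) = n mod 3 (period = max + 1 = 3).
Pile 1 (size 40): G(40) = 40 mod 3 = 1
Pile 2 (size 15): G(15) = 15 mod 3 = 0
Pile 3 (size 60): G(60) = 60 mod 3 = 0
Total Grundy value = XOR of all: 1 XOR 0 XOR 0 = 1

1


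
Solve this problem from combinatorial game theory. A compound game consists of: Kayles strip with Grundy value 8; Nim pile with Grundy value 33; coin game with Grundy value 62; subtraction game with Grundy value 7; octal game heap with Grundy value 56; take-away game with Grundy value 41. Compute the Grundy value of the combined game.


By the Sprague-Grundy theorem, the Grundy value of a sum of games is the XOR of individual Grundy values.
Kayles strip: Grundy value = 8. Running XOR: 0 XOR 8 = 8
Nim pile: Grundy value = 33. Running XOR: 8 XOR 33 = 41
coin game: Grundy value = 62. Running XOR: 41 XOR 62 = 23
subtraction game: Grundy value = 7. Running XOR: 23 XOR 7 = 16
octal game heap: Grundy value = 56. Running XOR: 16 XOR 56 = 40
take-away game: Grundy value = 41. Running XOR: 40 XOR 41 = 1
The combined Grundy value is 1.

1


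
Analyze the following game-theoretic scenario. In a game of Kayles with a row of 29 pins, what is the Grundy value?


Kayles: a move removes 1 or 2 adjacent pins from a contiguous row.
Removing pins from a row of k leaves two independent rows (a, b) with a + b = k - 1 (one pin) or a + b = k - 2 (two pins); an end removal gives a = 0.
By Sprague-Grundy, G(k) = mex{ G(a) XOR G(b) } over all these splits. G(0) = 0.
G(1): splits (0,0):0^0=0 -> mex({0}) = 1
G(2): splits (0,1):0^1=1 (0,0):0^0=0 -> mex({0, 1}) = 2
G(3): splits (0,2):0^2=2 (1,1):1^1=0 (0,1):0^1=1 -> mex({0, 1, 2}) = 3
G(4): splits (0,3):0^3=3 (1,2):1^2=3 (0,2):0^2=2 (1,1):1^1=0 -> mex({0, 2, 3}) = 1
G(5): splits (0,4):0^1=1 (1,3):1^3=2 (2,2):2^2=0 (0,3):0^3=3 (1,2):1^2=3 -> mex({0, 1, 2, 3}) = 4
G(6) = mex({0, 1, 2, 4}) = 3
G(7) = mex({0, 1, 3, 4, 5}) = 2
G(8) = mex({0, 2, 3, 5, 6}) = 1
G(9) = mex({0, 1, 2, 3, 6, 7}) = 4
G(10) = mex({0, 1, 3, 4, 5, 7}) = 2
G(11) = mex({0, 1, 2, 3, 4, 5}) = 6
G(12) = mex({0, 1, 2, 3, 5, 6, 7}) = 4
G(13) = mex({0, 2, 3, 4, 6, 7}) = 1
G(14) = mex({0, 1, 4, 5, 6, 7}) = 2
G(15) = mex({0, 1, 2, 3, 4, 5, 6}) = 7
G(16) = mex({0, 2, 3, 5, 6, 7}) = 1
G(17) = mex({0, 1, 2, 3, 5, 6, 7}) = 4
G(18) = mex({0, 1, 2, 4, 5, 6}) = 3
G(19) = mex({0, 1, 3, 4, 5, 7}) = 2
G(20) = mex({0, 2, 3, 4, 5, 6, 7}) = 1
G(21) = mex({0, 1, 2, 3, 5, 6, 7}) = 4
G(22) = mex({0, 1, 2, 3, 4, 5, 7}) = 6
G(23) = mex({0, 1, 2, 3, 4, 5, 6}) = 7
G(24) = mex({0, 1, 2, 3, 5, 6, 7}) = 4
G(25) = mex({0, 2, 3, 4, 6, 7}) = 1
G(26) = mex({0, 1, 3, 4, 5, 6, 7}) = 2
G(27) = mex({0, 1, 2, 3, 4, 5, 6, 7}) = 8
G(28) = mex({0, 1, 2, 3, 4, 6, 7, 8}) = 5
G(29) = mex({0, 1, 2, 3, 5, 6, 7, 8, 9}) = 4
Therefore G(29) = 4.

4


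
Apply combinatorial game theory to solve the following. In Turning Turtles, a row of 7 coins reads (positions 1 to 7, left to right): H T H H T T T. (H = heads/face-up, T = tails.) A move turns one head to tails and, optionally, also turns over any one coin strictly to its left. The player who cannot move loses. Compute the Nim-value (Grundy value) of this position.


Coins: H T H H T T T
Key fact: a single head at position k behaves exactly like a Nim heap of size k (turning it to T and optionally flipping a coin at j < k corresponds to moving the heap from k to j, or to 0), and heads combine as a disjunctive sum (two heads at the same place would cancel, matching j XOR j = 0). So the Nim-value is the XOR of the 1-indexed positions of the heads.
Face-up positions (1-indexed): [1, 3, 4]
XOR 0 with 1: 0 XOR 1 = 1
XOR 1 with 3: 1 XOR 3 = 2
XOR 2 with 4: 2 XOR 4 = 6
Nim-value = 6

6


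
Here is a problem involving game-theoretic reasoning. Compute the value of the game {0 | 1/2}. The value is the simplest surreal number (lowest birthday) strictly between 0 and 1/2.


Left options: {0}, max = 0
Right options: {1/2}, min = 1/2
All options are numbers and max(Left) < min(Right), so by the simplicity theorem the value is the simplest (earliest-born) number strictly between 0 and 1/2.
No integer lies strictly between 0 and 1/2, so the value is the dyadic rational m/2^k in the interval with the smallest k (then m odd); search k = 1, 2, ...:
Denominator 2: no odd multiple of 1/2 lies strictly between 0 and 1/2.
Denominator 4: 1/4 lies strictly between 0 and 1/2 -- found.
The simplest number in the interval is 1/4.
Game value = 1/4

1/4


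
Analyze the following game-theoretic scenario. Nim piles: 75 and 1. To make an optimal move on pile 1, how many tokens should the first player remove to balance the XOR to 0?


Piles: 75 and 1
Current XOR: 75 XOR 1 = 74 (non-zero, so this is an N-position).
To make the XOR zero, we need to find a move that balances the piles.
For pile 1 (size 75): target = 75 XOR 74 = 1
We reduce pile 1 from 75 to 1.
Tokens removed: 75 - 1 = 74
Verification: 1 XOR 1 = 0

74


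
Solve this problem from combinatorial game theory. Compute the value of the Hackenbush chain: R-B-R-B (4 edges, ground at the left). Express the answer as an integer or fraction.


Edges (from ground): R-B-R-B
By Berlekamp's sign-expansion rule, a Blue-Red Hackenbush stalk has the value of the surreal number whose sign sequence is the edge sequence with B -> + and R -> -.
Sign sequence: -+-+
Trace the sign expansion in the surreal number tree, starting from 0:
Edge 1: R (sign -) -> bounds (-inf, 0), value = -1
Edge 2: B (sign +) -> bounds (-1, 0), value = -1/2
Edge 3: R (sign -) -> bounds (-1, -1/2), value = -3/4
Edge 4: B (sign +) -> bounds (-3/4, -1/2), value = -5/8
Game value = -5/8

-5/8


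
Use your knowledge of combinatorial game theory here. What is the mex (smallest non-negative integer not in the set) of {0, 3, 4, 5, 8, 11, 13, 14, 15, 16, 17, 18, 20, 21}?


Set = {0, 3, 4, 5, 8, 11, 13, 14, 15, 16, 17, 18, 20, 21}
0 is in the set.
1 is NOT in the set. This is the mex.
mex = 1

1


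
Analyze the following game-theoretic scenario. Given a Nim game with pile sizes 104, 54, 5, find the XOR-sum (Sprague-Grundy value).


We need the XOR (exclusive or) of all pile sizes.
After XOR-ing pile 1 (size 104): 0 XOR 104 = 104
After XOR-ing pile 2 (size 54): 104 XOR 54 = 94
After XOR-ing pile 3 (size 5): 94 XOR 5 = 91
The Nim-value of this position is 91.

91


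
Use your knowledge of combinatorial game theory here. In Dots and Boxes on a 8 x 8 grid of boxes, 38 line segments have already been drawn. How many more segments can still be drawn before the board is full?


Grid: 8 x 8 boxes, i.e. 9 rows and 9 columns of dots.
Horizontal edges: (rows + 1) * cols = 9 * 8 = 72
Vertical edges: rows * (cols + 1) = 8 * 9 = 72
Total edges: 72 + 72 = 144
Edges drawn: 38
Remaining: 144 - 38 = 106

106


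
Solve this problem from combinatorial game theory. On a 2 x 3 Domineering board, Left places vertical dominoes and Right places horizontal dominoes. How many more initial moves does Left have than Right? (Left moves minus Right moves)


Board is 2 x 3 (rows x cols).
Left (vertical) placements: (rows-1) * cols = 1 * 3 = 3
Right (horizontal) placements: rows * (cols-1) = 2 * 2 = 4
Advantage = Left - Right = 3 - 4 = -1

-1


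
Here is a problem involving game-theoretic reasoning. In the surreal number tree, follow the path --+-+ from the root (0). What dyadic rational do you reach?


Sign expansion: --+-+
Rule: track bounds (lo, hi), initially (-inf, +inf). On '+', the current value becomes lo and we move to the simplest number in (value, hi): value + 1 if hi = +inf, otherwise the midpoint (value + hi)/2. On '-', the current value becomes hi and we move to value - 1 if lo = -inf, otherwise the midpoint (lo + value)/2.
Start at 0.
Step 1: sign = -, move left. Bounds: (-inf, 0). Value = -1
Step 2: sign = -, move left. Bounds: (-inf, -1). Value = -2
Step 3: sign = +, move right. Bounds: (-2, -1). Value = -3/2
Step 4: sign = -, move left. Bounds: (-2, -3/2). Value = -7/4
Step 5: sign = +, move right. Bounds: (-7/4, -3/2). Value = -13/8
The surreal number with sign expansion --+-+ is -13/8.

-13/8


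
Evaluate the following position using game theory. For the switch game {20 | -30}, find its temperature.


The game is {20 | -30}, a switch {a | b} with numbers a > b.
Cooling {a | b} by t gives {a - t | b + t}, which stops being hot when a - t = b + t, i.e. at t = (a - b)/2. So the temperature of a switch is (a - b)/2.
Temperature = (Left option - Right option) / 2
= (20 - (-30)) / 2
= 50 / 2
= 25

25


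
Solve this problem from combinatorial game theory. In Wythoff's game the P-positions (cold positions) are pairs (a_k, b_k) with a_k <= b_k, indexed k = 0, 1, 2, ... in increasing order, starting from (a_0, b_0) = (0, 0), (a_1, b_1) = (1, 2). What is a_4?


By Wythoff's theorem, a_k = floor(k * phi) and b_k = floor(k * phi^2) = a_k + k, where phi = (1 + sqrt(5))/2 is the golden ratio.
phi = (1 + sqrt(5))/2 = 1.618034
k = 4
k * phi = 4 * 1.618034 = 6.472136
a_4 = floor(k * phi) = 6

6


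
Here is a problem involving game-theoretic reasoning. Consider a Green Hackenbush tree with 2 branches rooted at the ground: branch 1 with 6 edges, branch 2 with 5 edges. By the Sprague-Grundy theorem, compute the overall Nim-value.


The tree has 2 branches from the ground vertex.
In Green Hackenbush, the Nim-value of a simple path of length k is k.
Branch 1: length 6, Nim-value = 6
Branch 2: length 5, Nim-value = 5
Total Nim-value = XOR of all branch values:
0 XOR 6 = 6
6 XOR 5 = 3
Nim-value of the tree = 3

3


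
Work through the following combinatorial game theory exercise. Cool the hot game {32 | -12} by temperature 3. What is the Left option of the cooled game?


Original game: {32 | -12} (a switch {a | b} with a > b).
Cooling by t (for t below the temperature (a - b)/2 = 22) taxes each move by t: {a | b} cooled by t is {a - t | b + t}.
Cooling amount: t = 3
Cooled Left option: 32 - 3 = 29
Cooled Right option: -12 + 3 = -9
Cooled game: {29 | -9}
Left option = 29

29


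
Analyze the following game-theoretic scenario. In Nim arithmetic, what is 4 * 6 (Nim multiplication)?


Nim multiplication is bilinear over XOR: (u XOR v) * w = (u*w) XOR (v*w).
So we split each operand into its bit components and XOR the pairwise Nim products.
4 = 4 (as XOR of powers of 2).
6 = 2 + 4 (as XOR of powers of 2).
Using the standard Nim-product table on single bits:
  2*2 = 3,   2*4 = 8,   2*8 = 12,
  4*4 = 6,   4*8 = 11,  8*8 = 13,
and  1*x = x (identity), k*l = l*k (commutative).
Pairwise Nim products:
  4 * 2 = 8
  4 * 4 = 6
XOR them: 8 XOR 6 = 14.
Result: 4 * 6 = 14 (in Nim).

14


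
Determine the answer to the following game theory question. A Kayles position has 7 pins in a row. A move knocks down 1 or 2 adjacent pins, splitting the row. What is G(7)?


Kayles: a move removes 1 or 2 adjacent pins from a contiguous row.
Removing pins from a row of k leaves two independent rows (a, b) with a + b = k - 1 (one pin) or a + b = k - 2 (two pins); an end removal gives a = 0.
By Sprague-Grundy, G(k) = mex{ G(a) XOR G(b) } over all these splits. G(0) = 0.
G(1): splits (0,0):0^0=0 -> mex({0}) = 1
G(2): splits (0,1):0^1=1 (0,0):0^0=0 -> mex({0, 1}) = 2
G(3): splits (0,2):0^2=2 (1,1):1^1=0 (0,1):0^1=1 -> mex({0, 1, 2}) = 3
G(4): splits (0,3):0^3=3 (1,2):1^2=3 (0,2):0^2=2 (1,1):1^1=0 -> mex({0, 2, 3}) = 1
G(5): splits (0,4):0^1=1 (1,3):1^3=2 (2,2):2^2=0 (0,3):0^3=3 (1,2):1^2=3 -> mex({0, 1, 2, 3}) = 4
G(6) = mex({0, 1, 2, 4}) = 3
G(7) = mex({0, 1, 3, 4, 5}) = 2
Therefore G(7) = 2.

2


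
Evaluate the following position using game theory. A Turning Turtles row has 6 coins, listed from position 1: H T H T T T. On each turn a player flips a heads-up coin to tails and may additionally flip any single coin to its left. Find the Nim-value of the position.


Coins: H T H T T T
Key fact: a single head at position k behaves exactly like a Nim heap of size k (turning it to T and optionally flipping a coin at j < k corresponds to moving the heap from k to j, or to 0), and heads combine as a disjunctive sum (two heads at the same place would cancel, matching j XOR j = 0). So the Nim-value is the XOR of the 1-indexed positions of the heads.
Face-up positions (1-indexed): [1, 3]
XOR 0 with 1: 0 XOR 1 = 1
XOR 1 with 3: 1 XOR 3 = 2
Nim-value = 2

2


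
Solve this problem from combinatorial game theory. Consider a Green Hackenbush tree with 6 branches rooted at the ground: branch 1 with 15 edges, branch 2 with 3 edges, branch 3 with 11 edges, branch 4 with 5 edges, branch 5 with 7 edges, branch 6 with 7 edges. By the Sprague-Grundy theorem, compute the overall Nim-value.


The tree has 6 branches from the ground vertex.
In Green Hackenbush, the Nim-value of a simple path of length k is k.
Branch 1: length 15, Nim-value = 15
Branch 2: length 3, Nim-value = 3
Branch 3: length 11, Nim-value = 11
Branch 4: length 5, Nim-value = 5
Branch 5: length 7, Nim-value = 7
Branch 6: length 7, Nim-value = 7
Total Nim-value = XOR of all branch values:
0 XOR 15 = 15
15 XOR 3 = 12
12 XOR 11 = 7
7 XOR 5 = 2
2 XOR 7 = 5
5 XOR 7 = 2
Nim-value of the tree = 2

2


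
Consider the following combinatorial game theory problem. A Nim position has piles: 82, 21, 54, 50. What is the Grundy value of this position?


We need the XOR (exclusive or) of all pile sizes.
After XOR-ing pile 1 (size 82): 0 XOR 82 = 82
After XOR-ing pile 2 (size 21): 82 XOR 21 = 71
After XOR-ing pile 3 (size 54): 71 XOR 54 = 113
After XOR-ing pile 4 (size 50): 113 XOR 50 = 67
The Nim-value of this position is 67.

67


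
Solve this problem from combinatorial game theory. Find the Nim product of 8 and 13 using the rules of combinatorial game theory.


Nim multiplication is bilinear over XOR: (u XOR v) * w = (u*w) XOR (v*w).
So we split each operand into its bit components and XOR the pairwise Nim products.
8 = 8 (as XOR of powers of 2).
13 = 1 + 4 + 8 (as XOR of powers of 2).
Using the standard Nim-product table on single bits:
  2*2 = 3,   2*4 = 8,   2*8 = 12,
  4*4 = 6,   4*8 = 11,  8*8 = 13,
and  1*x = x (identity), k*l = l*k (commutative).
Pairwise Nim products:
  8 * 1 = 8
  8 * 4 = 11
  8 * 8 = 13
XOR them: 8 XOR 11 XOR 13 = 14.
Result: 8 * 13 = 14 (in Nim).

14


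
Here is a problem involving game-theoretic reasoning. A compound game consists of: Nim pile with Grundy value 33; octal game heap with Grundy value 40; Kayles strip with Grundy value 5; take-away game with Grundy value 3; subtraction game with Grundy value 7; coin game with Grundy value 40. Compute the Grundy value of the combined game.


By the Sprague-Grundy theorem, the Grundy value of a sum of games is the XOR of individual Grundy values.
Nim pile: Grundy value = 33. Running XOR: 0 XOR 33 = 33
octal game heap: Grundy value = 40. Running XOR: 33 XOR 40 = 9
Kayles strip: Grundy value = 5. Running XOR: 9 XOR 5 = 12
take-away game: Grundy value = 3. Running XOR: 12 XOR 3 = 15
subtraction game: Grundy value = 7. Running XOR: 15 XOR 7 = 8
coin game: Grundy value = 40. Running XOR: 8 XOR 40 = 32
The combined Grundy value is 32.

32


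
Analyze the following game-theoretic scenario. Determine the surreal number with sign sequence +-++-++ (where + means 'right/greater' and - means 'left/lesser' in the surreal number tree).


Sign expansion: +-++-++
Rule: track bounds (lo, hi), initially (-inf, +inf). On '+', the current value becomes lo and we move to the simplest number in (value, hi): value + 1 if hi = +inf, otherwise the midpoint (value + hi)/2. On '-', the current value becomes hi and we move to value - 1 if lo = -inf, otherwise the midpoint (lo + value)/2.
Start at 0.
Step 1: sign = +, move right. Bounds: (0, +inf). Value = 1
Step 2: sign = -, move left. Bounds: (0, 1). Value = 1/2
Step 3: sign = +, move right. Bounds: (1/2, 1). Value = 3/4
Step 4: sign = +, move right. Bounds: (3/4, 1). Value = 7/8
Step 5: sign = -, move left. Bounds: (3/4, 7/8). Value = 13/16
Step 6: sign = +, move right. Bounds: (13/16, 7/8). Value = 27/32
Step 7: sign = +, move right. Bounds: (27/32, 7/8). Value = 55/64
The surreal number with sign expansion +-++-++ is 55/64.

55/64


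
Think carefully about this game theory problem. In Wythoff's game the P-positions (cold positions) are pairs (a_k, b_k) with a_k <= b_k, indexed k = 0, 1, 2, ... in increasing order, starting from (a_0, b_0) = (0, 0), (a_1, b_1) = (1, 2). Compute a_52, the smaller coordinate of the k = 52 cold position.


By Wythoff's theorem, a_k = floor(k * phi) and b_k = floor(k * phi^2) = a_k + k, where phi = (1 + sqrt(5))/2 is the golden ratio.
phi = (1 + sqrt(5))/2 = 1.618034
k = 52
k * phi = 52 * 1.618034 = 84.137767
a_52 = floor(k * phi) = 84

84


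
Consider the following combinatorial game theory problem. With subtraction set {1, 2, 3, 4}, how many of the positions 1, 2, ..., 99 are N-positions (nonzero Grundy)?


Subtraction set S = {1, 2, 3, 4}, so G(n) = n mod 5.
G(n) = 0 when n is a multiple of 5.
Multiples of 5 in [1, 99]: 19
N-positions (nonzero Grundy) = 99 - 19 = 80

80


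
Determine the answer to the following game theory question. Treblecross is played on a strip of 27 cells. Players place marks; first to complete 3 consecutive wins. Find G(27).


Treblecross: place X on empty cells; 3-in-a-row wins.
Playing within two cells of an existing X lets the opponent win at once, so sensible play treats the cells i-2..i+2 around each X as dead. The player left with no safe cell loses, so this is a normal-play take-away game on strips of safe cells.
Placing X at cell i (0-indexed) of a strip of k safe cells leaves independent strips of sizes max(0, i-2) and max(0, k-i-3). Hence G(k) = mex{ G(max(0,i-2)) XOR G(max(0,k-i-3)) : 0 <= i < k }, with G(0) = 0.
G(1): splits (0,0):0^0=0 -> mex({0}) = 1
G(2): splits (0,0):0^0=0 -> mex({0}) = 1
G(3): splits (0,0):0^0=0 -> mex({0}) = 1
G(4): splits (0,1):0^1=1 (0,0):0^0=0 -> mex({0, 1}) = 2
G(5): splits (0,2):0^1=1 (0,1):0^1=1 (0,0):0^0=0 -> mex({0, 1}) = 2
G(6) = mex({1}) = 0
G(7) = mex({0, 1, 2}) = 3
G(8) = mex({0, 1, 2}) = 3
G(9) = mex({0, 2}) = 1
G(10) = mex({0, 2, 3}) = 1
G(11) = mex({0, 3}) = 1
G(12) = mex({1, 3}) = 0
G(13) = mex({0, 1, 2, 3}) = 4
G(14) = mex({0, 1, 2}) = 3
G(15) = mex({0, 1, 2}) = 3
G(16) = mex({0, 1, 2, 4}) = 3
G(17) = mex({0, 1, 3, 4}) = 2
G(18) = mex({0, 1, 3, 4}) = 2
G(19) = mex({0, 1, 3, 5}) = 2
G(20) = mex({0, 1, 2, 3, 5}) = 4
G(21) = mex({0, 1, 2, 3, 5}) = 4
G(22) = mex({1, 2, 6}) = 0
G(23) = mex({0, 1, 2, 3, 4, 6}) = 5
G(24) = mex({0, 1, 2, 3, 4}) = 5
G(25) = mex({0, 1, 3, 4, 7}) = 2
G(26) = mex({0, 1, 3, 4, 5, 7}) = 2
G(27) = mex({0, 1, 3, 5}) = 2
Therefore G(27) = 2.

2


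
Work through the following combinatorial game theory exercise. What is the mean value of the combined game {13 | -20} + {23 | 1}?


G1 = {13 | -20}, G2 = {23 | 1}
Each is a switch {a | b} with numbers a > b; its mean value is (a + b)/2, and mean value is additive over game sums: m(G1 + G2) = m(G1) + m(G2).
Mean of G1 = (13 + (-20))/2 = -7/2 = -7/2
Mean of G2 = (23 + (1))/2 = 24/2 = 12
Mean of G1 + G2 = -7/2 + 12 = 17/2

17/2


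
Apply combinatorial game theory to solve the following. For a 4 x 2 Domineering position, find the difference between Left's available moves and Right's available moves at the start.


Board is 4 x 2 (rows x cols).
Left (vertical) placements: (rows-1) * cols = 3 * 2 = 6
Right (horizontal) placements: rows * (cols-1) = 4 * 1 = 4
Advantage = Left - Right = 6 - 4 = 2

2


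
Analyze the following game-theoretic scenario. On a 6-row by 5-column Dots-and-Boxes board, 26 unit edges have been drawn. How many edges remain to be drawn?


Grid: 6 x 5 boxes, i.e. 7 rows and 6 columns of dots.
Horizontal edges: (rows + 1) * cols = 7 * 5 = 35
Vertical edges: rows * (cols + 1) = 6 * 6 = 36
Total edges: 35 + 36 = 71
Edges drawn: 26
Remaining: 71 - 26 = 45

45


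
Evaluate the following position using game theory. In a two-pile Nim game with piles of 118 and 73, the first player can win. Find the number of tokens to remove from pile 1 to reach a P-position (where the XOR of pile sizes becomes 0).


Piles: 118 and 73
Current XOR: 118 XOR 73 = 63 (non-zero, so this is an N-position).
To make the XOR zero, we need to find a move that balances the piles.
For pile 1 (size 118): target = 118 XOR 63 = 73
We reduce pile 1 from 118 to 73.
Tokens removed: 118 - 73 = 45
Verification: 73 XOR 73 = 0

45


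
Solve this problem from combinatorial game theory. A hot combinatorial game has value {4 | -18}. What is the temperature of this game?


The game is {4 | -18}, a switch {a | b} with numbers a > b.
Cooling {a | b} by t gives {a - t | b + t}, which stops being hot when a - t = b + t, i.e. at t = (a - b)/2. So the temperature of a switch is (a - b)/2.
Temperature = (Left option - Right option) / 2
= (4 - (-18)) / 2
= 22 / 2
= 11

11


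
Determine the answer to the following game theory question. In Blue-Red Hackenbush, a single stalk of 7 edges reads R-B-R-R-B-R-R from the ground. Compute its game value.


Edges (from ground): R-B-R-R-B-R-R
By Berlekamp's sign-expansion rule, a Blue-Red Hackenbush stalk has the value of the surreal number whose sign sequence is the edge sequence with B -> + and R -> -.
Sign sequence: -+--+--
Trace the sign expansion in the surreal number tree, starting from 0:
Edge 1: R (sign -) -> bounds (-inf, 0), value = -1
Edge 2: B (sign +) -> bounds (-1, 0), value = -1/2
Edge 3: R (sign -) -> bounds (-1, -1/2), value = -3/4
Edge 4: R (sign -) -> bounds (-1, -3/4), value = -7/8
Edge 5: B (sign +) -> bounds (-7/8, -3/4), value = -13/16
Edge 6: R (sign -) -> bounds (-7/8, -13/16), value = -27/32
Edge 7: R (sign -) -> bounds (-7/8, -27/32), value = -55/64
Game value = -55/64

-55/64


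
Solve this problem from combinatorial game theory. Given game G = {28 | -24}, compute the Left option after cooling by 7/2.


Original game: {28 | -24} (a switch {a | b} with a > b).
Cooling by t (for t below the temperature (a - b)/2 = 26) taxes each move by t: {a | b} cooled by t is {a - t | b + t}.
Cooling amount: t = 7/2
Cooled Left option: 28 - 7/2 = 49/2
Cooled Right option: -24 + 7/2 = -41/2
Cooled game: {49/2 | -41/2}
Left option = 49/2

49/2


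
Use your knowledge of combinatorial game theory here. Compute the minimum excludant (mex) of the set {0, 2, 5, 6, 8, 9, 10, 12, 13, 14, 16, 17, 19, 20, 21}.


Set = {0, 2, 5, 6, 8, 9, 10, 12, 13, 14, 16, 17, 19, 20, 21}
0 is in the set.
1 is NOT in the set. This is the mex.
mex = 1

1


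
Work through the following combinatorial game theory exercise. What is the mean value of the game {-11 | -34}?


Game = {-11 | -34}, a switch {a | b} with numbers a > b.
Its thermograph has left wall a - t and right wall b + t, which meet at t = (a - b)/2, where both equal (a + b)/2. So the mast (mean value) is at (a + b)/2.
Mean = (-11 + (-34))/2 = -45/2 = -45/2

-45/2


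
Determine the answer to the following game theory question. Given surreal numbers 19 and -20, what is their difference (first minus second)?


x = 19, y = -20
x - y = 19 - -20 = 39

39


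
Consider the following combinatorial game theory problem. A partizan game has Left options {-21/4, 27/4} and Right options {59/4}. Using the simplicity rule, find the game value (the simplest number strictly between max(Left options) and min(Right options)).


Left options: {-21/4, 27/4}, max = 27/4
Right options: {59/4}, min = 59/4
All options are numbers and max(Left) < min(Right), so by the simplicity theorem the value is the simplest (earliest-born) number strictly between 27/4 and 59/4.
Integers 7 through 14 all lie strictly between 27/4 and 59/4.
Among integers, the simplest (lowest birthday = smallest |n|; 0 is born on day 0, +-n on day n) is 7.
No non-integer in the interval can be simpler: if x is a non-integer in the interval, then floor(x) or ceil(x) also lies in the interval (the interval contains an integer), and both are proper prefixes of x's sign expansion, i.e. born earlier. So the game value is 7.
Game value = 7

7


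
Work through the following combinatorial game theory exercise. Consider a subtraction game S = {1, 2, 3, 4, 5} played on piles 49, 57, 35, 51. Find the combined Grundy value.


Subtraction set: {1, 2, 3, 4, 5}
For this subtraction set, G(n) = n mod 6 (period = max + 1 = 6).
Pile 1 (size 49): G(49) = 49 mod 6 = 1
Pile 2 (size 57): G(57) = 57 mod 6 = 3
Pile 3 (size 35): G(35) = 35 mod 6 = 5
Pile 4 (size 51): G(51) = 51 mod 6 = 3
Total Grundy value = XOR of all: 1 XOR 3 XOR 5 XOR 3 = 4

4


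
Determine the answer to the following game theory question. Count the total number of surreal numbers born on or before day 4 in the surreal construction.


Day 0: {|} = 0 is born. Count = 1.
Day n: the number of surreal numbers born by day n is 2^(n+1) - 1.
By day 0: 2^1 - 1 = 1
By day 1: 2^2 - 1 = 3
By day 2: 2^3 - 1 = 7
By day 3: 2^4 - 1 = 15
By day 4: 2^5 - 1 = 31
By day 4: 31 surreal numbers.

31


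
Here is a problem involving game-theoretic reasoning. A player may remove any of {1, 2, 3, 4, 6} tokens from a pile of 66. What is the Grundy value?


The subtraction set is S = {1, 2, 3, 4, 6}.
G(k) = mex{ G(k - s) : s in S, s <= k }. We compute iteratively: G(0) = 0.
G(1) = mex({0}) = 1
G(2) = mex({0, 1}) = 2
G(3) = mex({0, 1, 2}) = 3
G(4) = mex({0, 1, 2, 3}) = 4
G(5) = mex({1, 2, 3, 4}) = 0
G(6) = mex({0, 2, 3, 4}) = 1
G(7) = mex({0, 1, 3, 4}) = 2
G(8) = mex({0, 1, 2, 4}) = 3
G(9) = mex({0, 1, 2, 3}) = 4
G(10) = mex({1, 2, 3, 4}) = 0
Observe that G(5)..G(10) = 0, 1, 2, 3, 4, 0 repeats G(0)..G(5) = 0, 1, 2, 3, 4, 0.
For k >= max(S) = 6, G(k) is determined by the previous 6 values G(k-6)..G(k-1); a window of 6 consecutive values has recurred shifted by 5, so by induction G(k + 5) = G(k) for all k >= 0: the sequence is periodic from the start with period 5.
One period: G(0..4) = 0, 1, 2, 3, 4.
66 mod 5 = 1, so G(66) = G(1) = 1.

1


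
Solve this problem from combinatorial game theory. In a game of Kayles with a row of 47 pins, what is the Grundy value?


Kayles: a move removes 1 or 2 adjacent pins from a contiguous row.
Removing pins from a row of k leaves two independent rows (a, b) with a + b = k - 1 (one pin) or a + b = k - 2 (two pins); an end removal gives a = 0.
By Sprague-Grundy, G(k) = mex{ G(a) XOR G(b) } over all these splits. G(0) = 0.
G(1): splits (0,0):0^0=0 -> mex({0}) = 1
G(2): splits (0,1):0^1=1 (0,0):0^0=0 -> mex({0, 1}) = 2
G(3): splits (0,2):0^2=2 (1,1):1^1=0 (0,1):0^1=1 -> mex({0, 1, 2}) = 3
G(4): splits (0,3):0^3=3 (1,2):1^2=3 (0,2):0^2=2 (1,1):1^1=0 -> mex({0, 2, 3}) = 1
G(5): splits (0,4):0^1=1 (1,3):1^3=2 (2,2):2^2=0 (0,3):0^3=3 (1,2):1^2=3 -> mex({0, 1, 2, 3}) = 4
G(6) = mex({0, 1, 2, 4}) = 3
G(7) = mex({0, 1, 3, 4, 5}) = 2
G(8) = mex({0, 2, 3, 5, 6}) = 1
G(9) = mex({0, 1, 2, 3, 6, 7}) = 4
G(10) = mex({0, 1, 3, 4, 5, 7}) = 2
G(11) = mex({0, 1, 2, 3, 4, 5}) = 6
G(12) = mex({0, 1, 2, 3, 5, 6, 7}) = 4
G(13) = mex({0, 2, 3, 4, 6, 7}) = 1
G(14) = mex({0, 1, 4, 5, 6, 7}) = 2
G(15) = mex({0, 1, 2, 3, 4, 5, 6}) = 7
G(16) = mex({0, 2, 3, 5, 6, 7}) = 1
G(17) = mex({0, 1, 2, 3, 5, 6, 7}) = 4
G(18) = mex({0, 1, 2, 4, 5, 6}) = 3
G(19) = mex({0, 1, 3, 4, 5, 7}) = 2
G(20) = mex({0, 2, 3, 4, 5, 6, 7}) = 1
G(21) = mex({0, 1, 2, 3, 5, 6, 7}) = 4
G(22) = mex({0, 1, 2, 3, 4, 5, 7}) = 6
G(23) = mex({0, 1, 2, 3, 4, 5, 6}) = 7
G(24) = mex({0, 1, 2, 3, 5, 6, 7}) = 4
G(25) = mex({0, 2, 3, 4, 6, 7}) = 1
G(26) = mex({0, 1, 3, 4, 5, 6, 7}) = 2
G(27) = mex({0, 1, 2, 3, 4, 5, 6, 7}) = 8
G(28) = mex({0, 1, 2, 3, 4, 6, 7, 8}) = 5
G(29) = mex({0, 1, 2, 3, 5, 6, 7, 8, 9}) = 4
G(30) = mex({0, 1, 2, 3, 4, 5, 6, 9, 10}) = 7
G(31) = mex({0, 1, 3, 4, 5, 7, 10, 11}) = 2
G(32) = mex({0, 2, 3, 4, 5, 6, 7, 9, 11}) = 1
G(33) = mex({0, 1, 2, 3, 4, 5, 6, 7, 9, 12}) = 8
G(34) = mex({0, 1, 2, 3, 4, 5, 7, 8, 11, 12}) = 6
G(35) = mex({0, 1, 2, 3, 4, 5, 6, 8, 9, 10, 11}) = 7
G(36) = mex({0, 1, 2, 3, 5, 6, 7, 9, 10}) = 4
G(37) = mex({0, 2, 3, 4, 6, 7, 9, 10, 11, 12}) = 1
G(38) = mex({0, 1, 3, 4, 5, 6, 7, 9, 10, 11, 12}) = 2
G(39) = mex({0, 1, 2, 4, 5, 6, 7, 9, 10, 12, 14}) = 3
G(40) = mex({0, 2, 3, 4, 6, 7, 11, 12, 14}) = 1
G(41) = mex({0, 1, 2, 3, 5, 6, 7, 9, 10, 11, 12}) = 4
G(42) = mex({0, 1, 2, 3, 4, 5, 6, 9, 10}) = 7
G(43) = mex({0, 1, 3, 4, 5, 7, 9, 10, 12, 15}) = 2
G(44) = mex({0, 2, 3, 4, 5, 6, 7, 9, 10, 12, 15}) = 1
G(45) = mex({0, 1, 2, 3, 4, 5, 6, 7, 9, 10, 12, 14}) = 8
G(46) = mex({0, 1, 3, 4, 5, 7, 8, 11, 12, 14}) = 2
G(47) = mex({0, 1, 2, 3, 4, 5, 6, 8, 9, 10, 11, 12}) = 7
Therefore G(47) = 7.

7


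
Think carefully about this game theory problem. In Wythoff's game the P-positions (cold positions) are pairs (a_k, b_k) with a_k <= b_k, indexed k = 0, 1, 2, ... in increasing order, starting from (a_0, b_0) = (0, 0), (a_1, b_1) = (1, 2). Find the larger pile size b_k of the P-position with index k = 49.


By Wythoff's theorem, a_k = floor(k * phi) and b_k = floor(k * phi^2) = a_k + k, where phi = (1 + sqrt(5))/2 is the golden ratio.
phi = (1 + sqrt(5))/2 = 1.618034
phi^2 = phi + 1 = 2.618034
k = 49
k * phi^2 = 49 * 2.618034 = 128.283665
b_49 = floor(k * phi^2) = 128 (check: a_49 + k = 79 + 49 = 128)

128


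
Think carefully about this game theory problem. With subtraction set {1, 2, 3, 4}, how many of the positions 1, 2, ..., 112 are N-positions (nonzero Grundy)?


Subtraction set S = {1, 2, 3, 4}, so G(n) = n mod 5.
G(n) = 0 when n is a multiple of 5.
Multiples of 5 in [1, 112]: 22
N-positions (nonzero Grundy) = 112 - 22 = 90

90


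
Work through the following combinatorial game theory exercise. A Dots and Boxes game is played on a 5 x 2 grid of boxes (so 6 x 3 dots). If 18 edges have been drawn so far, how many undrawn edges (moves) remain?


Grid: 5 x 2 boxes, i.e. 6 rows and 3 columns of dots.
Horizontal edges: (rows + 1) * cols = 6 * 2 = 12
Vertical edges: rows * (cols + 1) = 5 * 3 = 15
Total edges: 12 + 15 = 27
Edges drawn: 18
Remaining: 27 - 18 = 9

9


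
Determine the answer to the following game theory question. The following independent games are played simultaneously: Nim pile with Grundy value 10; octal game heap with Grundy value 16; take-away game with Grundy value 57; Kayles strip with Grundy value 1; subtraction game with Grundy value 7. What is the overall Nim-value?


By the Sprague-Grundy theorem, the Grundy value of a sum of games is the XOR of individual Grundy values.
Nim pile: Grundy value = 10. Running XOR: 0 XOR 10 = 10
octal game heap: Grundy value = 16. Running XOR: 10 XOR 16 = 26
take-away game: Grundy value = 57. Running XOR: 26 XOR 57 = 35
Kayles strip: Grundy value = 1. Running XOR: 35 XOR 1 = 34
subtraction game: Grundy value = 7. Running XOR: 34 XOR 7 = 37
The combined Grundy value is 37.

37
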